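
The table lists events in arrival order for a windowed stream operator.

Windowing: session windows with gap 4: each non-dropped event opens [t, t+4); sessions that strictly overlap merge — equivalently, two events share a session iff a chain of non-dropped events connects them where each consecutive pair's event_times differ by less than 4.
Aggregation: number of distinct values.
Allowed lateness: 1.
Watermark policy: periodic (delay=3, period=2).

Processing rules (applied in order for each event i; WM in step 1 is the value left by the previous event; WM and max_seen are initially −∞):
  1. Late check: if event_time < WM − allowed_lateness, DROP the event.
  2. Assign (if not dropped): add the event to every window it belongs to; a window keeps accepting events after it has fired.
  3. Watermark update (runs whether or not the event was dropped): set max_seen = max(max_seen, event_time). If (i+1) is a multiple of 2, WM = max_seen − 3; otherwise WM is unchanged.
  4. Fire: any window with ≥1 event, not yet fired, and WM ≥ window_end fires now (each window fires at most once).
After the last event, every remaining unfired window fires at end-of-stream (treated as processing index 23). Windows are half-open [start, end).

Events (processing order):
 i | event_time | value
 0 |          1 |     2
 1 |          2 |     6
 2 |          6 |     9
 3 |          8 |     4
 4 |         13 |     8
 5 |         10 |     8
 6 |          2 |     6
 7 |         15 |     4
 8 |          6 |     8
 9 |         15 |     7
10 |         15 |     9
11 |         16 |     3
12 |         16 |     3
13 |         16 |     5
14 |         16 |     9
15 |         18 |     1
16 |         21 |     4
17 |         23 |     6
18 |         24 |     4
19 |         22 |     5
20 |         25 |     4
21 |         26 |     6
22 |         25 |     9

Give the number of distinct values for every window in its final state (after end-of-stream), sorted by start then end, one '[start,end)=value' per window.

i=0 t=1 v=2: → [1,5); WM=−∞
i=1 t=2 v=6: → [1,6); WM=-1
i=2 t=6 v=9: → [6,10); WM=-1
i=3 t=8 v=4: → [6,12); WM=5
i=4 t=13 v=8: → [13,17); WM=5
i=5 t=10 v=8: → [6,17); WM=10
i=6 t=2 v=6: DROP (t<10-1); WM=10
i=7 t=15 v=4: → [6,19); WM=12
i=8 t=6 v=8: DROP (t<12-1); WM=12
i=9 t=15 v=7: → [6,19); WM=12
i=10 t=15 v=9: → [6,19); WM=12
i=11 t=16 v=3: → [6,20); WM=13
i=12 t=16 v=3: → [6,20); WM=13
i=13 t=16 v=5: → [6,20); WM=13
i=14 t=16 v=9: → [6,20); WM=13
i=15 t=18 v=1: → [6,22); WM=15
i=16 t=21 v=4: → [6,25); WM=15
i=17 t=23 v=6: → [6,27); WM=20
i=18 t=24 v=4: → [6,28); WM=20
i=19 t=22 v=5: → [6,28); WM=21
i=20 t=25 v=4: → [6,29); WM=21
i=21 t=26 v=6: → [6,30); WM=23
i=22 t=25 v=9: → [6,30); WM=23

[1,6)=2 [6,30)=8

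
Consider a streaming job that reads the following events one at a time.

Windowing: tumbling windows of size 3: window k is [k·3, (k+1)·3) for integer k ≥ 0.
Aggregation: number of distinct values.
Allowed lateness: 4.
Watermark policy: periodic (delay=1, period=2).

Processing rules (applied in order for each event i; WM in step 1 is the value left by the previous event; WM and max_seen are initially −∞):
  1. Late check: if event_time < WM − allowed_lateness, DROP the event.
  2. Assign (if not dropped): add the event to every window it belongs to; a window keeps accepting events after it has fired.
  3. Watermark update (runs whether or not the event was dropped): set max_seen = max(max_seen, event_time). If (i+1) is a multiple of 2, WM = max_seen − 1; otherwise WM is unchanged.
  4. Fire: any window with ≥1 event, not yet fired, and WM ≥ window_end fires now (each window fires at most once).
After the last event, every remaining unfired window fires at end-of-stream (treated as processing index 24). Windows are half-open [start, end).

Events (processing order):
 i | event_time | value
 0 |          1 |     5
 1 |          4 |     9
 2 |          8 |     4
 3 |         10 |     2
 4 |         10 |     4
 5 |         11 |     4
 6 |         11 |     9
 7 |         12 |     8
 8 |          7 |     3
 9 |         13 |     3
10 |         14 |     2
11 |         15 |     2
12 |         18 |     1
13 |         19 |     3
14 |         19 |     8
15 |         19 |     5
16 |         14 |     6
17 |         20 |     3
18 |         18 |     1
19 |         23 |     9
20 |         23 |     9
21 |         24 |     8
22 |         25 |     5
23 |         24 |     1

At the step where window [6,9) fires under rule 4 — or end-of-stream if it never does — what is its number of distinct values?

1

i=0 t=1 v=5: → [0,3); WM=−∞
i=1 t=4 v=9: → [3,6); WM=3; [0,3) fires=1
i=2 t=8 v=4: → [6,9); WM=3
i=3 t=10 v=2: → [9,12); WM=9; [3,6) fires=1 [6,9) fires=1
i=4 t=10 v=4: → [9,12); WM=9
i=5 t=11 v=4: → [9,12); WM=10
i=6 t=11 v=9: → [9,12); WM=10
i=7 t=12 v=8: → [12,15); WM=11
i=8 t=7 v=3: → [6,9); WM=11
i=9 t=13 v=3: → [12,15); WM=12; [9,12) fires=3
i=10 t=14 v=2: → [12,15); WM=12
i=11 t=15 v=2: → [15,18); WM=14
i=12 t=18 v=1: → [18,21); WM=14
i=13 t=19 v=3: → [18,21); WM=18; [12,15) fires=3 [15,18) fires=1
i=14 t=19 v=8: → [18,21); WM=18
i=15 t=19 v=5: → [18,21); WM=18
i=16 t=14 v=6: → [12,15); WM=18
i=17 t=20 v=3: → [18,21); WM=19
i=18 t=18 v=1: → [18,21); WM=19
i=19 t=23 v=9: → [21,24); WM=22; [18,21) fires=4
i=20 t=23 v=9: → [21,24); WM=22
i=21 t=24 v=8: → [24,27); WM=23
i=22 t=25 v=5: → [24,27); WM=23
i=23 t=24 v=1: → [24,27); WM=24; [21,24) fires=1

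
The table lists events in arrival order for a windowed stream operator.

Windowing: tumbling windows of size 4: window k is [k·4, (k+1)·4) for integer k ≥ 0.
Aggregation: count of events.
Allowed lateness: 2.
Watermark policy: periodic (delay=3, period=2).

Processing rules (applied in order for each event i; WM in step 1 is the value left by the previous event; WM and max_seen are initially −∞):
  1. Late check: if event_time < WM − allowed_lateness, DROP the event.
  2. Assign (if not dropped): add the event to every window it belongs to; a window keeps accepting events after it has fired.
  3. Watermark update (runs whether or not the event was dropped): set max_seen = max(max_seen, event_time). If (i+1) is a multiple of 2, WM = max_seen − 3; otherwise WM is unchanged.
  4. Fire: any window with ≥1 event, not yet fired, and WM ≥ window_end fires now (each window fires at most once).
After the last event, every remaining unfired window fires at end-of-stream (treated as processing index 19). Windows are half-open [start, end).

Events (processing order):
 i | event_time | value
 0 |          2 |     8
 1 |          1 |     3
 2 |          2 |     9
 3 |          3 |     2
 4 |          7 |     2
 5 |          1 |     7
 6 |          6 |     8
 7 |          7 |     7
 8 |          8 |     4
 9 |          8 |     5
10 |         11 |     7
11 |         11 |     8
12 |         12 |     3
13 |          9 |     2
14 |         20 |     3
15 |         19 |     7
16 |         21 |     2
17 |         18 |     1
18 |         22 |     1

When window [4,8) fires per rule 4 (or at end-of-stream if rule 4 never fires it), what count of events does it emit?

i=0 t=2 v=8: → [0,4); WM=−∞
i=1 t=1 v=3: → [0,4); WM=-1
i=2 t=2 v=9: → [0,4); WM=-1
i=3 t=3 v=2: → [0,4); WM=0
i=4 t=7 v=2: → [4,8); WM=0
i=5 t=1 v=7: → [0,4); WM=4; [0,4) fires=5
i=6 t=6 v=8: → [4,8); WM=4
i=7 t=7 v=7: → [4,8); WM=4
i=8 t=8 v=4: → [8,12); WM=4
i=9 t=8 v=5: → [8,12); WM=5
i=10 t=11 v=7: → [8,12); WM=5
i=11 t=11 v=8: → [8,12); WM=8; [4,8) fires=3
i=12 t=12 v=3: → [12,16); WM=8
i=13 t=9 v=2: → [8,12); WM=9
i=14 t=20 v=3: → [20,24); WM=9
i=15 t=19 v=7: → [16,20); WM=17; [8,12) fires=5 [12,16) fires=1
i=16 t=21 v=2: → [20,24); WM=17
i=17 t=18 v=1: → [16,20); WM=18
i=18 t=22 v=1: → [20,24); WM=18

3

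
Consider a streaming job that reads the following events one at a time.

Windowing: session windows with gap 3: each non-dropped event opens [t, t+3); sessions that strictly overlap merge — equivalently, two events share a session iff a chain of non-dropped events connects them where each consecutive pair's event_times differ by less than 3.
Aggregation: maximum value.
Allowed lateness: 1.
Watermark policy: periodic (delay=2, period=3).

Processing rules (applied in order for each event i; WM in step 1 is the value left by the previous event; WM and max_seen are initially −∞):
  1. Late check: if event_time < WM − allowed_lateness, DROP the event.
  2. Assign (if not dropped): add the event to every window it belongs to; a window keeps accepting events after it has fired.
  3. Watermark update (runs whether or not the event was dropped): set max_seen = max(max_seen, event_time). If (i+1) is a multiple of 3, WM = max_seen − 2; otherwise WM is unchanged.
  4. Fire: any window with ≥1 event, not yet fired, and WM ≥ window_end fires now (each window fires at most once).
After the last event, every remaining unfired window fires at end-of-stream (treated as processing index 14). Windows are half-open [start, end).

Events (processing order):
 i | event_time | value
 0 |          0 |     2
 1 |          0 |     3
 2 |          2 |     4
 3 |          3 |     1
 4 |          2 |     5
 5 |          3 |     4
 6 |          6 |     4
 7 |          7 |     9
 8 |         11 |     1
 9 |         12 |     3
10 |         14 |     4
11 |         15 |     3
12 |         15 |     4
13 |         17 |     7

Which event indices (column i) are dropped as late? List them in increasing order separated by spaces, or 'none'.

i=0 t=0 v=2: → [0,3); WM=−∞
i=1 t=0 v=3: → [0,3); WM=−∞
i=2 t=2 v=4: → [0,5); WM=0
i=3 t=3 v=1: → [0,6); WM=0
i=4 t=2 v=5: → [0,6); WM=0
i=5 t=3 v=4: → [0,6); WM=1
i=6 t=6 v=4: → [6,9); WM=1
i=7 t=7 v=9: → [6,10); WM=1
i=8 t=11 v=1: → [11,14); WM=9
i=9 t=12 v=3: → [11,15); WM=9
i=10 t=14 v=4: → [11,17); WM=9
i=11 t=15 v=3: → [11,18); WM=13
i=12 t=15 v=4: → [11,18); WM=13
i=13 t=17 v=7: → [11,20); WM=13

none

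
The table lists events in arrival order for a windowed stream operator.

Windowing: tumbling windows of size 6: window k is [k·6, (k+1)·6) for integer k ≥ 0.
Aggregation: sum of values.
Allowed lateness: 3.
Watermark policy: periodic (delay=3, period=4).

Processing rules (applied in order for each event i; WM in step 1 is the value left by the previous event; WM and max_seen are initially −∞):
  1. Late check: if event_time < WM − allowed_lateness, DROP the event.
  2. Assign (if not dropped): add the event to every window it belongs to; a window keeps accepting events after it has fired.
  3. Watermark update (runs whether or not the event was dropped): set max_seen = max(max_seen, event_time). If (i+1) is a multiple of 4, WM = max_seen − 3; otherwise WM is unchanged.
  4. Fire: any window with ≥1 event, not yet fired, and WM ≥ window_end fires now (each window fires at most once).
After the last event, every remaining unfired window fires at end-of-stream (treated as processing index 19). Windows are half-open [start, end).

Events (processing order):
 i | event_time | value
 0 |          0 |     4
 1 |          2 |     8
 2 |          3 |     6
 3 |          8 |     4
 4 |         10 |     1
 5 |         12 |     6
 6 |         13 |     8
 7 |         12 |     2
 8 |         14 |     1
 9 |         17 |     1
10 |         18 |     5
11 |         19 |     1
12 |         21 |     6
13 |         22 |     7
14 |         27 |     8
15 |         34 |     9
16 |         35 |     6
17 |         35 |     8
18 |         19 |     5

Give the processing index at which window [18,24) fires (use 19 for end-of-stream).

15

i=0 t=0 v=4: → [0,6); WM=−∞
i=1 t=2 v=8: → [0,6); WM=−∞
i=2 t=3 v=6: → [0,6); WM=−∞
i=3 t=8 v=4: → [6,12); WM=5
i=4 t=10 v=1: → [6,12); WM=5
i=5 t=12 v=6: → [12,18); WM=5
i=6 t=13 v=8: → [12,18); WM=5
i=7 t=12 v=2: → [12,18); WM=10; [0,6) fires=18
i=8 t=14 v=1: → [12,18); WM=10
i=9 t=17 v=1: → [12,18); WM=10
i=10 t=18 v=5: → [18,24); WM=10
i=11 t=19 v=1: → [18,24); WM=16; [6,12) fires=5
i=12 t=21 v=6: → [18,24); WM=16
i=13 t=22 v=7: → [18,24); WM=16
i=14 t=27 v=8: → [24,30); WM=16
i=15 t=34 v=9: → [30,36); WM=31; [12,18) fires=18 [18,24) fires=19 [24,30) fires=8
i=16 t=35 v=6: → [30,36); WM=31
i=17 t=35 v=8: → [30,36); WM=31
i=18 t=19 v=5: DROP (t<31-3); WM=31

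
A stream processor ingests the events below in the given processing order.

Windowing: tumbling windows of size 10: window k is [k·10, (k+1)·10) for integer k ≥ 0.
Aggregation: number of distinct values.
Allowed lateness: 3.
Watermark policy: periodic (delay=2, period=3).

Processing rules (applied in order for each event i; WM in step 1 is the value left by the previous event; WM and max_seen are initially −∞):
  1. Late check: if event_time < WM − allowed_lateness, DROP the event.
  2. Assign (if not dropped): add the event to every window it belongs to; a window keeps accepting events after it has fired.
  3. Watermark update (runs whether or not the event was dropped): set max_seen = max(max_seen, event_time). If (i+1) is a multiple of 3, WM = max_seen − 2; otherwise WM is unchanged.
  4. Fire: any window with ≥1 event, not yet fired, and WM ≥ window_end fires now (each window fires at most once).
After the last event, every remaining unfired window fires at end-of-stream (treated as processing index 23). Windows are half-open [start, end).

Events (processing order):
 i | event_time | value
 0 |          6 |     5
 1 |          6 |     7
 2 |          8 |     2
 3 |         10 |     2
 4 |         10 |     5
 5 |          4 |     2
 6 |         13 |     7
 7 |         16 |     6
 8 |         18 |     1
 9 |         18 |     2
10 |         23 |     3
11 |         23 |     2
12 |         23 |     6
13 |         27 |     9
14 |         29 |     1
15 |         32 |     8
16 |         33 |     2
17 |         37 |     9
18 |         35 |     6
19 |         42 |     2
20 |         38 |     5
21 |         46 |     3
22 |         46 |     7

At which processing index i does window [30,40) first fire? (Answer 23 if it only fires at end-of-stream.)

20

i=0 t=6 v=5: → [0,10); WM=−∞
i=1 t=6 v=7: → [0,10); WM=−∞
i=2 t=8 v=2: → [0,10); WM=6
i=3 t=10 v=2: → [10,20); WM=6
i=4 t=10 v=5: → [10,20); WM=6
i=5 t=4 v=2: → [0,10); WM=8
i=6 t=13 v=7: → [10,20); WM=8
i=7 t=16 v=6: → [10,20); WM=8
i=8 t=18 v=1: → [10,20); WM=16; [0,10) fires=3
i=9 t=18 v=2: → [10,20); WM=16
i=10 t=23 v=3: → [20,30); WM=16
i=11 t=23 v=2: → [20,30); WM=21; [10,20) fires=5
i=12 t=23 v=6: → [20,30); WM=21
i=13 t=27 v=9: → [20,30); WM=21
i=14 t=29 v=1: → [20,30); WM=27
i=15 t=32 v=8: → [30,40); WM=27
i=16 t=33 v=2: → [30,40); WM=27
i=17 t=37 v=9: → [30,40); WM=35; [20,30) fires=5
i=18 t=35 v=6: → [30,40); WM=35
i=19 t=42 v=2: → [40,50); WM=35
i=20 t=38 v=5: → [30,40); WM=40; [30,40) fires=5
i=21 t=46 v=3: → [40,50); WM=40
i=22 t=46 v=7: → [40,50); WM=40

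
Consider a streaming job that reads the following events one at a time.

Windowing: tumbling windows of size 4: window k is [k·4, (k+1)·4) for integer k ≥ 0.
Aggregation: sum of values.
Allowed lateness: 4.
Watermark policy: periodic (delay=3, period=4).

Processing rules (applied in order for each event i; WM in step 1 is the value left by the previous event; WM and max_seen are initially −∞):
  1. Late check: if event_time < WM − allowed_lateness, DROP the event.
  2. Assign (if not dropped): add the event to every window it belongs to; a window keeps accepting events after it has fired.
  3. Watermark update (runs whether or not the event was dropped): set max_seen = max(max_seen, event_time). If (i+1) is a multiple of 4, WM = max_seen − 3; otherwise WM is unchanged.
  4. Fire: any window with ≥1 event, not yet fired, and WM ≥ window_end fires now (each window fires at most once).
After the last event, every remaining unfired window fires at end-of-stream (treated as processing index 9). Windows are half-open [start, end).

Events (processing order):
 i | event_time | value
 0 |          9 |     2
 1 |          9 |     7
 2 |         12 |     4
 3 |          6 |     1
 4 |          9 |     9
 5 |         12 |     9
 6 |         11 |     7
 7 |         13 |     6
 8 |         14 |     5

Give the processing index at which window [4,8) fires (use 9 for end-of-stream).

i=0 t=9 v=2: → [8,12); WM=−∞
i=1 t=9 v=7: → [8,12); WM=−∞
i=2 t=12 v=4: → [12,16); WM=−∞
i=3 t=6 v=1: → [4,8); WM=9; [4,8) fires=1
i=4 t=9 v=9: → [8,12); WM=9
i=5 t=12 v=9: → [12,16); WM=9
i=6 t=11 v=7: → [8,12); WM=9
i=7 t=13 v=6: → [12,16); WM=10
i=8 t=14 v=5: → [12,16); WM=10

3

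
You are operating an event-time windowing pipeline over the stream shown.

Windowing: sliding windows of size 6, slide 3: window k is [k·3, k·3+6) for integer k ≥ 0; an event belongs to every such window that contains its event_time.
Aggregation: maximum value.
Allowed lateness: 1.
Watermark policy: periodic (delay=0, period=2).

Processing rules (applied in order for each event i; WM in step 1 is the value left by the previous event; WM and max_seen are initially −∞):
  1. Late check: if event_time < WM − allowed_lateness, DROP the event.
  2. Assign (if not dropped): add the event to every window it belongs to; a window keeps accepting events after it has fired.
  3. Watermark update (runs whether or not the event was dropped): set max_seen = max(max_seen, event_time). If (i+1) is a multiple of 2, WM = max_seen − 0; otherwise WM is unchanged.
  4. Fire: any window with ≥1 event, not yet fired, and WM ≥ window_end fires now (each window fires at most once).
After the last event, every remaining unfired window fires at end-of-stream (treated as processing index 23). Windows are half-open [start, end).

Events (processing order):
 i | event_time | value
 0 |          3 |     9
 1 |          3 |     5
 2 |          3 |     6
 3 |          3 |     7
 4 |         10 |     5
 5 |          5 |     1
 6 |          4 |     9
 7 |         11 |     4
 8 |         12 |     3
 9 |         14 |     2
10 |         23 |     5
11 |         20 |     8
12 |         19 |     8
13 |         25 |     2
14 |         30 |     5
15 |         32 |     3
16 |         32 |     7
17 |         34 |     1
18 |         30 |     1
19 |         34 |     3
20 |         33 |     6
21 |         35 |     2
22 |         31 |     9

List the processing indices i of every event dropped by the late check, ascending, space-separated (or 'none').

6 12 18 22

i=0 t=3 v=9: → [3,9),[0,6); WM=−∞
i=1 t=3 v=5: → [3,9),[0,6); WM=3
i=2 t=3 v=6: → [3,9),[0,6); WM=3
i=3 t=3 v=7: → [3,9),[0,6); WM=3
i=4 t=10 v=5: → [9,15),[6,12); WM=3
i=5 t=5 v=1: → [3,9),[0,6); WM=10; [0,6) fires=9 [3,9) fires=9
i=6 t=4 v=9: DROP (t<10-1); WM=10
i=7 t=11 v=4: → [9,15),[6,12); WM=11
i=8 t=12 v=3: → [12,18),[9,15); WM=11
i=9 t=14 v=2: → [12,18),[9,15); WM=14; [6,12) fires=5
i=10 t=23 v=5: → [21,27),[18,24); WM=14
i=11 t=20 v=8: → [18,24),[15,21); WM=23; [9,15) fires=5 [12,18) fires=3 [15,21) fires=8
i=12 t=19 v=8: DROP (t<23-1); WM=23
i=13 t=25 v=2: → [24,30),[21,27); WM=25; [18,24) fires=8
i=14 t=30 v=5: → [30,36),[27,33); WM=25
i=15 t=32 v=3: → [30,36),[27,33); WM=32; [21,27) fires=5 [24,30) fires=2
i=16 t=32 v=7: → [30,36),[27,33); WM=32
i=17 t=34 v=1: → [33,39),[30,36); WM=34; [27,33) fires=7
i=18 t=30 v=1: DROP (t<34-1); WM=34
i=19 t=34 v=3: → [33,39),[30,36); WM=34
i=20 t=33 v=6: → [33,39),[30,36); WM=34
i=21 t=35 v=2: → [33,39),[30,36); WM=35
i=22 t=31 v=9: DROP (t<35-1); WM=35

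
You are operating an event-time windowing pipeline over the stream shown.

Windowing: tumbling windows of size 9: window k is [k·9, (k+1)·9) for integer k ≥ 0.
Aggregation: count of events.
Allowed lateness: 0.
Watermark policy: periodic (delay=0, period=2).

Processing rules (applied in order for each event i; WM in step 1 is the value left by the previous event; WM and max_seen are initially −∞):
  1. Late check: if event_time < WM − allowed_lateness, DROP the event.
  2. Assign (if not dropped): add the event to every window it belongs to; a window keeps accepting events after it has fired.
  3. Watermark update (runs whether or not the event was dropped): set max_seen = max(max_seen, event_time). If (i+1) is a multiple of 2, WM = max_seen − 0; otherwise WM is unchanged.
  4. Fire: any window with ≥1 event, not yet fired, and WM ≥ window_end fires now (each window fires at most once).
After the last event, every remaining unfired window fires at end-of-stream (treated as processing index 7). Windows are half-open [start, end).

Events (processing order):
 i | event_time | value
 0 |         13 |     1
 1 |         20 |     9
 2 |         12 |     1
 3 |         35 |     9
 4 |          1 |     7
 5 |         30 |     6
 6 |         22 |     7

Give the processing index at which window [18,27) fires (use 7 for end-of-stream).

i=0 t=13 v=1: → [9,18); WM=−∞
i=1 t=20 v=9: → [18,27); WM=20; [9,18) fires=1
i=2 t=12 v=1: DROP (t<20-0); WM=20
i=3 t=35 v=9: → [27,36); WM=35; [18,27) fires=1
i=4 t=1 v=7: DROP (t<35-0); WM=35
i=5 t=30 v=6: DROP (t<35-0); WM=35
i=6 t=22 v=7: DROP (t<35-0); WM=35

3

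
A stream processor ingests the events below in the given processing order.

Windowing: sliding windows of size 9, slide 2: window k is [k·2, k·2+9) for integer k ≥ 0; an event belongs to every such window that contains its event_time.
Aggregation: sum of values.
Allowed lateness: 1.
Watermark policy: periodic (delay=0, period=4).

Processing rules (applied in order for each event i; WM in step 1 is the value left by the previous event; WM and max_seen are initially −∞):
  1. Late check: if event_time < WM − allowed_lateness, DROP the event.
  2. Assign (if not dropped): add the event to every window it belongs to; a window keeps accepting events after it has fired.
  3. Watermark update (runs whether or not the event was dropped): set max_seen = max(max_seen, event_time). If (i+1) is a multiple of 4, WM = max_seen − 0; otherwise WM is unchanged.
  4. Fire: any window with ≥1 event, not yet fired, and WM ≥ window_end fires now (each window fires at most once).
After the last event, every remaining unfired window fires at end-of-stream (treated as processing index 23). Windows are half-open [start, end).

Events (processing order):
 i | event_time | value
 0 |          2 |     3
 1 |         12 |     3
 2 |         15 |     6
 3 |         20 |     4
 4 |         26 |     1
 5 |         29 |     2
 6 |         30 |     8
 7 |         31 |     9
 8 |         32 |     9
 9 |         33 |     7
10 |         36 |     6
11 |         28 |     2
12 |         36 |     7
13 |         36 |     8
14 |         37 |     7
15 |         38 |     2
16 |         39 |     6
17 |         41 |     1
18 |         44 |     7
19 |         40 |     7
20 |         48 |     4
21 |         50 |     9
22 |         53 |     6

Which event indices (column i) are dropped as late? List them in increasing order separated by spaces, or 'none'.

11

i=0 t=2 v=3: → [2,11),[0,9); WM=−∞
i=1 t=12 v=3: → [12,21),[10,19),[8,17),[6,15),[4,13); WM=−∞
i=2 t=15 v=6: → [14,23),[12,21),[10,19),[8,17); WM=−∞
i=3 t=20 v=4: → [20,29),[18,27),[16,25),[14,23),[12,21); WM=20; [0,9) fires=3 [2,11) fires=3 [4,13) fires=3 [6,15) fires=3 [8,17) fires=9 [10,19) fires=9
i=4 t=26 v=1: → [26,35),[24,33),[22,31),[20,29),[18,27); WM=20
i=5 t=29 v=2: → [28,37),[26,35),[24,33),[22,31); WM=20
i=6 t=30 v=8: → [30,39),[28,37),[26,35),[24,33),[22,31); WM=20
i=7 t=31 v=9: → [30,39),[28,37),[26,35),[24,33); WM=31; [12,21) fires=13 [14,23) fires=10 [16,25) fires=4 [18,27) fires=5 [20,29) fires=5 [22,31) fires=11
i=8 t=32 v=9: → [32,41),[30,39),[28,37),[26,35),[24,33); WM=31
i=9 t=33 v=7: → [32,41),[30,39),[28,37),[26,35); WM=31
i=10 t=36 v=6: → [36,45),[34,43),[32,41),[30,39),[28,37); WM=31
i=11 t=28 v=2: DROP (t<31-1); WM=36; [24,33) fires=29 [26,35) fires=36
i=12 t=36 v=7: → [36,45),[34,43),[32,41),[30,39),[28,37); WM=36
i=13 t=36 v=8: → [36,45),[34,43),[32,41),[30,39),[28,37); WM=36
i=14 t=37 v=7: → [36,45),[34,43),[32,41),[30,39); WM=36
i=15 t=38 v=2: → [38,47),[36,45),[34,43),[32,41),[30,39); WM=38; [28,37) fires=56
i=16 t=39 v=6: → [38,47),[36,45),[34,43),[32,41); WM=38
i=17 t=41 v=1: → [40,49),[38,47),[36,45),[34,43); WM=38
i=18 t=44 v=7: → [44,53),[42,51),[40,49),[38,47),[36,45); WM=38
i=19 t=40 v=7: → [40,49),[38,47),[36,45),[34,43),[32,41); WM=44; [30,39) fires=63 [32,41) fires=59 [34,43) fires=44
i=20 t=48 v=4: → [48,57),[46,55),[44,53),[42,51),[40,49); WM=44
i=21 t=50 v=9: → [50,59),[48,57),[46,55),[44,53),[42,51); WM=44
i=22 t=53 v=6: → [52,61),[50,59),[48,57),[46,55); WM=44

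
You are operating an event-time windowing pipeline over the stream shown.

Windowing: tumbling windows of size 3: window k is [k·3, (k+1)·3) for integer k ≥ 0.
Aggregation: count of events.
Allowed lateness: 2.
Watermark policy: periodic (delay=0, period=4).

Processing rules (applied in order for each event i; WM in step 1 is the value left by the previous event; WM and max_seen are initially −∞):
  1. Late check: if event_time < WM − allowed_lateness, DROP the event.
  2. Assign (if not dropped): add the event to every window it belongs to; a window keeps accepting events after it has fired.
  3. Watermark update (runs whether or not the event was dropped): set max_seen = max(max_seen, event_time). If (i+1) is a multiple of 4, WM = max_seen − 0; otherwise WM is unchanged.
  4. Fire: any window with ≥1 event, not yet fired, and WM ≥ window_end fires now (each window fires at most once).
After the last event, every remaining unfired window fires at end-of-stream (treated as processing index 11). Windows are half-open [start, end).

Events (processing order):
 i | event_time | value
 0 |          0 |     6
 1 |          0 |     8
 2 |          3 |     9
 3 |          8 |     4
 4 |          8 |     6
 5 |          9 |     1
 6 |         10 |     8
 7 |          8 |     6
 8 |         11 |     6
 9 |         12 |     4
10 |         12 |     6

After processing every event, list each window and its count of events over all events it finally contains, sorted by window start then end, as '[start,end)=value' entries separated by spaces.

i=0 t=0 v=6: → [0,3); WM=−∞
i=1 t=0 v=8: → [0,3); WM=−∞
i=2 t=3 v=9: → [3,6); WM=−∞
i=3 t=8 v=4: → [6,9); WM=8; [0,3) fires=2 [3,6) fires=1
i=4 t=8 v=6: → [6,9); WM=8
i=5 t=9 v=1: → [9,12); WM=8
i=6 t=10 v=8: → [9,12); WM=8
i=7 t=8 v=6: → [6,9); WM=10; [6,9) fires=3
i=8 t=11 v=6: → [9,12); WM=10
i=9 t=12 v=4: → [12,15); WM=10
i=10 t=12 v=6: → [12,15); WM=10

[0,3)=2 [3,6)=1 [6,9)=3 [9,12)=3 [12,15)=2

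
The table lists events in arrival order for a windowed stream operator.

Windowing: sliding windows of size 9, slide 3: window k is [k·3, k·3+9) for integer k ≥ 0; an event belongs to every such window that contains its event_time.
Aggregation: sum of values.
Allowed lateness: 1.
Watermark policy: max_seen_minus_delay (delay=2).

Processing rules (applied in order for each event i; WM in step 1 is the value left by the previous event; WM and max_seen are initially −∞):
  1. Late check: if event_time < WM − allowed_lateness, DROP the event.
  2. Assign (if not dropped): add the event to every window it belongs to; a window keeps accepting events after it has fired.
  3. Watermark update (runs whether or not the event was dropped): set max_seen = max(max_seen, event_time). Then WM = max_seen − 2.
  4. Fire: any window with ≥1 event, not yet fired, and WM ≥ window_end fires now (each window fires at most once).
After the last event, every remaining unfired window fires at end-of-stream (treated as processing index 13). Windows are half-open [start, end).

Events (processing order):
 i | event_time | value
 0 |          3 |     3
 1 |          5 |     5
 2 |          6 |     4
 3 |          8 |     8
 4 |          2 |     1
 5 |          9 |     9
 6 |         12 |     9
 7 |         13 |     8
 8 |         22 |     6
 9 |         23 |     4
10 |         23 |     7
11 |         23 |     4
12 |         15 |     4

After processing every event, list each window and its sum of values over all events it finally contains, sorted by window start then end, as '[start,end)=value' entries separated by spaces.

[0,9)=20 [3,12)=29 [6,15)=38 [9,18)=26 [12,21)=17 [15,24)=21 [18,27)=21 [21,30)=21

i=0 t=3 v=3: → [3,12),[0,9); WM=1
i=1 t=5 v=5: → [3,12),[0,9); WM=3
i=2 t=6 v=4: → [6,15),[3,12),[0,9); WM=4
i=3 t=8 v=8: → [6,15),[3,12),[0,9); WM=6
i=4 t=2 v=1: DROP (t<6-1); WM=6
i=5 t=9 v=9: → [9,18),[6,15),[3,12); WM=7
i=6 t=12 v=9: → [12,21),[9,18),[6,15); WM=10; [0,9) fires=20
i=7 t=13 v=8: → [12,21),[9,18),[6,15); WM=11
i=8 t=22 v=6: → [21,30),[18,27),[15,24); WM=20; [3,12) fires=29 [6,15) fires=38 [9,18) fires=26
i=9 t=23 v=4: → [21,30),[18,27),[15,24); WM=21; [12,21) fires=17
i=10 t=23 v=7: → [21,30),[18,27),[15,24); WM=21
i=11 t=23 v=4: → [21,30),[18,27),[15,24); WM=21
i=12 t=15 v=4: DROP (t<21-1); WM=21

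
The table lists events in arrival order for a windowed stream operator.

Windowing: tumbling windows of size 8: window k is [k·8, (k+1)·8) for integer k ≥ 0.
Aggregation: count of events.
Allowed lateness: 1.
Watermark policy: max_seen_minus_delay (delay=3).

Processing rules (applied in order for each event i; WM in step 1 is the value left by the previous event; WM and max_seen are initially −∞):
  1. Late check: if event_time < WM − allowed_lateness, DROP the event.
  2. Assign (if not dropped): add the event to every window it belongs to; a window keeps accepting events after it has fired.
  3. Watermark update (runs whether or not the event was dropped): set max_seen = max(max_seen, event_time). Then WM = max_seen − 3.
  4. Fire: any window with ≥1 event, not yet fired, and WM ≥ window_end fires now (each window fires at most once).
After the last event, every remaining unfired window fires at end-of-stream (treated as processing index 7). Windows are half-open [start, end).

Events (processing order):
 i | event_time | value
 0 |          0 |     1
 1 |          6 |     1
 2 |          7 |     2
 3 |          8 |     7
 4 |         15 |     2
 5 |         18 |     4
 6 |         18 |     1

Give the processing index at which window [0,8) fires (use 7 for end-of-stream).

4

i=0 t=0 v=1: → [0,8); WM=-3
i=1 t=6 v=1: → [0,8); WM=3
i=2 t=7 v=2: → [0,8); WM=4
i=3 t=8 v=7: → [8,16); WM=5
i=4 t=15 v=2: → [8,16); WM=12; [0,8) fires=3
i=5 t=18 v=4: → [16,24); WM=15
i=6 t=18 v=1: → [16,24); WM=15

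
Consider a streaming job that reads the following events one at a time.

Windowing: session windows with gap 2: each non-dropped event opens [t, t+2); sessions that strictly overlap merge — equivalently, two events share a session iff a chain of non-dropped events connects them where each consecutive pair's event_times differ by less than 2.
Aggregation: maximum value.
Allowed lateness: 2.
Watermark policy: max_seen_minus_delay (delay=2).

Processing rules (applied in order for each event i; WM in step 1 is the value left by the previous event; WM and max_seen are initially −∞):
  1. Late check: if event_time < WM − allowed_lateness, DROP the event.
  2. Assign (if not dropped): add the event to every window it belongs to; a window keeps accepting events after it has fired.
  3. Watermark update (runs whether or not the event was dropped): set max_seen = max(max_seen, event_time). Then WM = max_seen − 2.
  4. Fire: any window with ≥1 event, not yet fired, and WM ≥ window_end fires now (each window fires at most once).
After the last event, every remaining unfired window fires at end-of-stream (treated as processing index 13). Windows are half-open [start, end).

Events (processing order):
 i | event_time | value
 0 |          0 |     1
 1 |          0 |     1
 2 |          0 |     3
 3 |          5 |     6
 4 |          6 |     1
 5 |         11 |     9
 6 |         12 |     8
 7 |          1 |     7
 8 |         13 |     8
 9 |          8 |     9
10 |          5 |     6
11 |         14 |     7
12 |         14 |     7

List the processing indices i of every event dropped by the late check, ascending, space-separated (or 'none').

7 9 10

i=0 t=0 v=1: → [0,2); WM=-2
i=1 t=0 v=1: → [0,2); WM=-2
i=2 t=0 v=3: → [0,2); WM=-2
i=3 t=5 v=6: → [5,7); WM=3
i=4 t=6 v=1: → [5,8); WM=4
i=5 t=11 v=9: → [11,13); WM=9
i=6 t=12 v=8: → [11,14); WM=10
i=7 t=1 v=7: DROP (t<10-2); WM=10
i=8 t=13 v=8: → [11,15); WM=11
i=9 t=8 v=9: DROP (t<11-2); WM=11
i=10 t=5 v=6: DROP (t<11-2); WM=11
i=11 t=14 v=7: → [11,16); WM=12
i=12 t=14 v=7: → [11,16); WM=12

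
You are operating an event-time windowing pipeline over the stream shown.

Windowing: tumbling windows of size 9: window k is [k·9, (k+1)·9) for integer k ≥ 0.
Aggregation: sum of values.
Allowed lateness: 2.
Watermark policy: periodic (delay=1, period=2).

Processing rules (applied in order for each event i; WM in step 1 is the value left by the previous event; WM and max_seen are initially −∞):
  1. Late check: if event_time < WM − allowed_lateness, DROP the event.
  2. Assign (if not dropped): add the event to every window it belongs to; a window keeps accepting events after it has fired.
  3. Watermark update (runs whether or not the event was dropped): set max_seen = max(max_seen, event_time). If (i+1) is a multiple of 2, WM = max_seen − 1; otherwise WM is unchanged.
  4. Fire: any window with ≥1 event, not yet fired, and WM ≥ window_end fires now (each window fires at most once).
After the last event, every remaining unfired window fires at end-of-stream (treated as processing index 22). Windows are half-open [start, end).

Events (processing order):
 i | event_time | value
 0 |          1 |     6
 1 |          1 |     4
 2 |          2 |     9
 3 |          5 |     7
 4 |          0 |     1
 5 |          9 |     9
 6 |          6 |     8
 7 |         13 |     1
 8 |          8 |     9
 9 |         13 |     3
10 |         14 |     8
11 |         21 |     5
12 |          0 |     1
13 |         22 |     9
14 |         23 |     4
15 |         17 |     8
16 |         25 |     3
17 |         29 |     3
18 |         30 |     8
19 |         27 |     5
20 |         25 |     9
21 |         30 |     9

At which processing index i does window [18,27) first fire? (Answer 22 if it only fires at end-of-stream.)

17

i=0 t=1 v=6: → [0,9); WM=−∞
i=1 t=1 v=4: → [0,9); WM=0
i=2 t=2 v=9: → [0,9); WM=0
i=3 t=5 v=7: → [0,9); WM=4
i=4 t=0 v=1: DROP (t<4-2); WM=4
i=5 t=9 v=9: → [9,18); WM=8
i=6 t=6 v=8: → [0,9); WM=8
i=7 t=13 v=1: → [9,18); WM=12; [0,9) fires=34
i=8 t=8 v=9: DROP (t<12-2); WM=12
i=9 t=13 v=3: → [9,18); WM=12
i=10 t=14 v=8: → [9,18); WM=12
i=11 t=21 v=5: → [18,27); WM=20; [9,18) fires=21
i=12 t=0 v=1: DROP (t<20-2); WM=20
i=13 t=22 v=9: → [18,27); WM=21
i=14 t=23 v=4: → [18,27); WM=21
i=15 t=17 v=8: DROP (t<21-2); WM=22
i=16 t=25 v=3: → [18,27); WM=22
i=17 t=29 v=3: → [27,36); WM=28; [18,27) fires=21
i=18 t=30 v=8: → [27,36); WM=28
i=19 t=27 v=5: → [27,36); WM=29
i=20 t=25 v=9: DROP (t<29-2); WM=29
i=21 t=30 v=9: → [27,36); WM=29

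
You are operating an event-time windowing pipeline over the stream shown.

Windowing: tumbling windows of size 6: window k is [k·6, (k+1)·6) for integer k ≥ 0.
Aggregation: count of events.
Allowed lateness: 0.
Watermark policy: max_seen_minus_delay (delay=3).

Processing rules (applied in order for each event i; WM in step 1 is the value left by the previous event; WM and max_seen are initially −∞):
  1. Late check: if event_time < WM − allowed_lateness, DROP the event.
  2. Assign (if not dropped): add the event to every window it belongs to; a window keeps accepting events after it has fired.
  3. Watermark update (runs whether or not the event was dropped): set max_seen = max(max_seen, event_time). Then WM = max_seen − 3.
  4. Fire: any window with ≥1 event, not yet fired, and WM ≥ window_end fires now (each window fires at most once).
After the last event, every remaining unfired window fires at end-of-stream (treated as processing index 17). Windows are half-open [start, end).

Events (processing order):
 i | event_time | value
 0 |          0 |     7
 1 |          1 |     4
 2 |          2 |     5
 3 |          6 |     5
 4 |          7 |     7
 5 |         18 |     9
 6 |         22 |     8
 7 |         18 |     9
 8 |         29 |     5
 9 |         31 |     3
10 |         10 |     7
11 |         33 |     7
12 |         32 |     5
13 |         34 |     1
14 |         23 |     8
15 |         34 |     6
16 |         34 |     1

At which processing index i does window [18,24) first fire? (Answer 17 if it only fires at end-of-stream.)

8

i=0 t=0 v=7: → [0,6); WM=-3
i=1 t=1 v=4: → [0,6); WM=-2
i=2 t=2 v=5: → [0,6); WM=-1
i=3 t=6 v=5: → [6,12); WM=3
i=4 t=7 v=7: → [6,12); WM=4
i=5 t=18 v=9: → [18,24); WM=15; [0,6) fires=3 [6,12) fires=2
i=6 t=22 v=8: → [18,24); WM=19
i=7 t=18 v=9: DROP (t<19-0); WM=19
i=8 t=29 v=5: → [24,30); WM=26; [18,24) fires=2
i=9 t=31 v=3: → [30,36); WM=28
i=10 t=10 v=7: DROP (t<28-0); WM=28
i=11 t=33 v=7: → [30,36); WM=30; [24,30) fires=1
i=12 t=32 v=5: → [30,36); WM=30
i=13 t=34 v=1: → [30,36); WM=31
i=14 t=23 v=8: DROP (t<31-0); WM=31
i=15 t=34 v=6: → [30,36); WM=31
i=16 t=34 v=1: → [30,36); WM=31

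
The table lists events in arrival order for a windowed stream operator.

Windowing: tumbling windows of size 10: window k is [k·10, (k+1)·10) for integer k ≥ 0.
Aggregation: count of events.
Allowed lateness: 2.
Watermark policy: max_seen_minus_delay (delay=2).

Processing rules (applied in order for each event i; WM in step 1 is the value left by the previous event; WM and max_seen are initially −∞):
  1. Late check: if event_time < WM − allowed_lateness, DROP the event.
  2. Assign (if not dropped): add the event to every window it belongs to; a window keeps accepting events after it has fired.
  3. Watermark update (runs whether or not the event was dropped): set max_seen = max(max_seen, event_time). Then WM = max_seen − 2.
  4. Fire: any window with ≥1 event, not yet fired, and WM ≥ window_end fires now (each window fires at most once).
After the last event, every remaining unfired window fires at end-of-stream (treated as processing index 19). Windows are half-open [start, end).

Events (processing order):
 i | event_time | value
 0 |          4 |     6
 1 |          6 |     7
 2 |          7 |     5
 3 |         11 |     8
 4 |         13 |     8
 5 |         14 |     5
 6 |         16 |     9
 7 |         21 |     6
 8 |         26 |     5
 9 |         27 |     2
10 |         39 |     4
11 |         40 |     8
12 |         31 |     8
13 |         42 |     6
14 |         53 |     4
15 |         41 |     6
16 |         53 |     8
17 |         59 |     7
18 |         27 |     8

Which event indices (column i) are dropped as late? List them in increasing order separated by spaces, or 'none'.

i=0 t=4 v=6: → [0,10); WM=2
i=1 t=6 v=7: → [0,10); WM=4
i=2 t=7 v=5: → [0,10); WM=5
i=3 t=11 v=8: → [10,20); WM=9
i=4 t=13 v=8: → [10,20); WM=11; [0,10) fires=3
i=5 t=14 v=5: → [10,20); WM=12
i=6 t=16 v=9: → [10,20); WM=14
i=7 t=21 v=6: → [20,30); WM=19
i=8 t=26 v=5: → [20,30); WM=24; [10,20) fires=4
i=9 t=27 v=2: → [20,30); WM=25
i=10 t=39 v=4: → [30,40); WM=37; [20,30) fires=3
i=11 t=40 v=8: → [40,50); WM=38
i=12 t=31 v=8: DROP (t<38-2); WM=38
i=13 t=42 v=6: → [40,50); WM=40; [30,40) fires=1
i=14 t=53 v=4: → [50,60); WM=51; [40,50) fires=2
i=15 t=41 v=6: DROP (t<51-2); WM=51
i=16 t=53 v=8: → [50,60); WM=51
i=17 t=59 v=7: → [50,60); WM=57
i=18 t=27 v=8: DROP (t<57-2); WM=57

12 15 18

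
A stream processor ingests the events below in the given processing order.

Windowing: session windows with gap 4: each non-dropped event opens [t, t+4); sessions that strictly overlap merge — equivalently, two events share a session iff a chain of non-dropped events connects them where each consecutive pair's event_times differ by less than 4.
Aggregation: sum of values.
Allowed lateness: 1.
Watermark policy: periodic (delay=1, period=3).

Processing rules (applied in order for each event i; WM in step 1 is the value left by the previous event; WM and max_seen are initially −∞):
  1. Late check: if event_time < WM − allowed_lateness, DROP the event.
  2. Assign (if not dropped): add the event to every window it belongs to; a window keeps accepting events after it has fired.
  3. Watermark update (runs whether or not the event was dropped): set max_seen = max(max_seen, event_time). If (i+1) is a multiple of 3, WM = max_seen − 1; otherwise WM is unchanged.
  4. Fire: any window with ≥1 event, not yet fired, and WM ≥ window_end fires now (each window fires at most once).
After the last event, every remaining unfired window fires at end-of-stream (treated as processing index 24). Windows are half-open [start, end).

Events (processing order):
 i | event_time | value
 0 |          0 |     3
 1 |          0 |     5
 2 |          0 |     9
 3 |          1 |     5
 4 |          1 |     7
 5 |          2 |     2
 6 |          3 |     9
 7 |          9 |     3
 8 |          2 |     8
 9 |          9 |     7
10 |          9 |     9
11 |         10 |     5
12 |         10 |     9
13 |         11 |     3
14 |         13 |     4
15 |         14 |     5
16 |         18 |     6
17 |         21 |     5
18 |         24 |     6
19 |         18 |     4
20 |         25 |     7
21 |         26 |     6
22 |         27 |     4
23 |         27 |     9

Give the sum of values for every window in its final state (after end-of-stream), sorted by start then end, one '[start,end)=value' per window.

[0,7)=48 [9,18)=45 [18,31)=43

i=0 t=0 v=3: → [0,4); WM=−∞
i=1 t=0 v=5: → [0,4); WM=−∞
i=2 t=0 v=9: → [0,4); WM=-1
i=3 t=1 v=5: → [0,5); WM=-1
i=4 t=1 v=7: → [0,5); WM=-1
i=5 t=2 v=2: → [0,6); WM=1
i=6 t=3 v=9: → [0,7); WM=1
i=7 t=9 v=3: → [9,13); WM=1
i=8 t=2 v=8: → [0,7); WM=8
i=9 t=9 v=7: → [9,13); WM=8
i=10 t=9 v=9: → [9,13); WM=8
i=11 t=10 v=5: → [9,14); WM=9
i=12 t=10 v=9: → [9,14); WM=9
i=13 t=11 v=3: → [9,15); WM=9
i=14 t=13 v=4: → [9,17); WM=12
i=15 t=14 v=5: → [9,18); WM=12
i=16 t=18 v=6: → [18,22); WM=12
i=17 t=21 v=5: → [18,25); WM=20
i=18 t=24 v=6: → [18,28); WM=20
i=19 t=18 v=4: DROP (t<20-1); WM=20
i=20 t=25 v=7: → [18,29); WM=24
i=21 t=26 v=6: → [18,30); WM=24
i=22 t=27 v=4: → [18,31); WM=24
i=23 t=27 v=9: → [18,31); WM=26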